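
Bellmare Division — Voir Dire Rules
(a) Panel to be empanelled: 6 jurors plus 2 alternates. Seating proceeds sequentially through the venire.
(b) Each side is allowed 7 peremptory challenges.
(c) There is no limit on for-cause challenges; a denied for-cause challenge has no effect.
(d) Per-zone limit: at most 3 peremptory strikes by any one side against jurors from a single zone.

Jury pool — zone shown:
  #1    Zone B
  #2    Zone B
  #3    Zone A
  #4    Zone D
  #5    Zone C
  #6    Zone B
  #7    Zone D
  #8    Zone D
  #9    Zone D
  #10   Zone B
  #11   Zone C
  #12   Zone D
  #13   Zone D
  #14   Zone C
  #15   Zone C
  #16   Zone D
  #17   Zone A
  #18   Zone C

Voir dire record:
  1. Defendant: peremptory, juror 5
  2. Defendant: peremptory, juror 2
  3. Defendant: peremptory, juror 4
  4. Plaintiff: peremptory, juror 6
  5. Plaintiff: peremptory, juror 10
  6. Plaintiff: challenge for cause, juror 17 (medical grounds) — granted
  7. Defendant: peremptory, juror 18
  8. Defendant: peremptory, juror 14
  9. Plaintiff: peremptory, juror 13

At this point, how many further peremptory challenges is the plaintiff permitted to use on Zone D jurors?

Plaintiff peremptories so far: #6, #10, #13 — 3 of 7 used, 4 left overall.
Against Zone D: #13 — 1 used; per-zone cap 3 leaves 2.
Binding limit: min(4, 2) = 2.

2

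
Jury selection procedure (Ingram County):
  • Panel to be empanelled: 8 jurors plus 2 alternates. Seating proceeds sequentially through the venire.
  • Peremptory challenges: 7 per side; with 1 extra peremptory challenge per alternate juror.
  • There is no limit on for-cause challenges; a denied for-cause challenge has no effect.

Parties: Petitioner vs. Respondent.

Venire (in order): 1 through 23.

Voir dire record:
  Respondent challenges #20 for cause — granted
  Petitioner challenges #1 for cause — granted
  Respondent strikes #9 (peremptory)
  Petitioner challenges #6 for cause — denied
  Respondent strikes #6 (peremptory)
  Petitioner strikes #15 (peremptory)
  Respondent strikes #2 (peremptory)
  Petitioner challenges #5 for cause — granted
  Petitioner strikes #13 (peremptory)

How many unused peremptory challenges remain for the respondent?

6

Respondent allotment: 7 base + 1 × 2 alternates = 9.
Respondent peremptories used: #9, #6, #2 — 3 (the for-cause on #20 doesn't count).
Remaining: 9 − 3 = 6.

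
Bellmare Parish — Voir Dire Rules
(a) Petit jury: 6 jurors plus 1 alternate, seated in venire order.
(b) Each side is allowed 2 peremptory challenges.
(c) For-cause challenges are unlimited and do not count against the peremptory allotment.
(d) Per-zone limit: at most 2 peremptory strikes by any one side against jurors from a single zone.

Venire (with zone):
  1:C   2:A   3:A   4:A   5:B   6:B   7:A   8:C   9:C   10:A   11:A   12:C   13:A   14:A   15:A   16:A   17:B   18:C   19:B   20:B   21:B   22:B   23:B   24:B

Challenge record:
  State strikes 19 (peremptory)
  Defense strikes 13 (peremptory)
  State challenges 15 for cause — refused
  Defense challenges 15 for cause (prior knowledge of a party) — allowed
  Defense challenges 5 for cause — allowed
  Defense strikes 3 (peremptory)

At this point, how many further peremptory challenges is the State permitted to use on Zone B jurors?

1

State peremptories so far: #19 — 1 of 2 used, 1 left overall.
Against Zone B: #19 — 1 used; per-zone cap 2 leaves 1.
Binding limit: min(1, 1) = 1.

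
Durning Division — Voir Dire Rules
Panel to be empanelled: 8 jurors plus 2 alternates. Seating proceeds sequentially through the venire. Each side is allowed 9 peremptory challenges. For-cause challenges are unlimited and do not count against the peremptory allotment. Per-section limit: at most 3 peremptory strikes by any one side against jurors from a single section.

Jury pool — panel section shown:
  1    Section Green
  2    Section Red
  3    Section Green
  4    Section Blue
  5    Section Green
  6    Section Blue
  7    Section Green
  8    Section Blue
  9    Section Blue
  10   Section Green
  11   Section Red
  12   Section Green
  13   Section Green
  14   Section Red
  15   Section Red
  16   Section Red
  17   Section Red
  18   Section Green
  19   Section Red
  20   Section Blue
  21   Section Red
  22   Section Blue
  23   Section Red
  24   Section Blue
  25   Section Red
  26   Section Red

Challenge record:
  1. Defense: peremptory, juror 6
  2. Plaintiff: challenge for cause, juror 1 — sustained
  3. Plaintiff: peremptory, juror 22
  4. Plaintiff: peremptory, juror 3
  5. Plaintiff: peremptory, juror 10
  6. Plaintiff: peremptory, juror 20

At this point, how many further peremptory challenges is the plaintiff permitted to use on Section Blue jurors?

1

Plaintiff peremptories so far: #22, #3, #10, #20 — 4 of 9 used, 5 left overall.
Against Section Blue: #22, #20 — 2 used; per-section cap 3 leaves 1.
Binding limit: min(5, 1) = 1.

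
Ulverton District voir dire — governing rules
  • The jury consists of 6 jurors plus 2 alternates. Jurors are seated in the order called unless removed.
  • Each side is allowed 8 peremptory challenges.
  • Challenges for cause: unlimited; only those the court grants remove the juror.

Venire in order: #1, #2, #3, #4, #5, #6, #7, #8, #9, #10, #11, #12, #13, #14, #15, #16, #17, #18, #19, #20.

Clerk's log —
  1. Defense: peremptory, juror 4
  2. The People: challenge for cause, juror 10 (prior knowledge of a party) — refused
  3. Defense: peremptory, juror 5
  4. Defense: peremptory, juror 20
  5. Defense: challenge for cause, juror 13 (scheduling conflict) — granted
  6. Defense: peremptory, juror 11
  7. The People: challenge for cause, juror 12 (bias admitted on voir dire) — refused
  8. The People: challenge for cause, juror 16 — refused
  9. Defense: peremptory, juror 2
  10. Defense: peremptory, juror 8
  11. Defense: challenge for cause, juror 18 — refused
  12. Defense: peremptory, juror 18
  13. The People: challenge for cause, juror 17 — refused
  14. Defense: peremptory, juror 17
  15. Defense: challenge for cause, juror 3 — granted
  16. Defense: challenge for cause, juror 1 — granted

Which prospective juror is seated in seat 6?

14

Removed: #1, #2, #3, #4, #5, #8, #11, #13, #17, #18, #20. (#10, #12, #16 stay — for-cause denied.)
Seating in order: seats 1–6 → #6, #7, #9, #10, #12, #14; alternates → #15, #16.
So seat 6 is #14.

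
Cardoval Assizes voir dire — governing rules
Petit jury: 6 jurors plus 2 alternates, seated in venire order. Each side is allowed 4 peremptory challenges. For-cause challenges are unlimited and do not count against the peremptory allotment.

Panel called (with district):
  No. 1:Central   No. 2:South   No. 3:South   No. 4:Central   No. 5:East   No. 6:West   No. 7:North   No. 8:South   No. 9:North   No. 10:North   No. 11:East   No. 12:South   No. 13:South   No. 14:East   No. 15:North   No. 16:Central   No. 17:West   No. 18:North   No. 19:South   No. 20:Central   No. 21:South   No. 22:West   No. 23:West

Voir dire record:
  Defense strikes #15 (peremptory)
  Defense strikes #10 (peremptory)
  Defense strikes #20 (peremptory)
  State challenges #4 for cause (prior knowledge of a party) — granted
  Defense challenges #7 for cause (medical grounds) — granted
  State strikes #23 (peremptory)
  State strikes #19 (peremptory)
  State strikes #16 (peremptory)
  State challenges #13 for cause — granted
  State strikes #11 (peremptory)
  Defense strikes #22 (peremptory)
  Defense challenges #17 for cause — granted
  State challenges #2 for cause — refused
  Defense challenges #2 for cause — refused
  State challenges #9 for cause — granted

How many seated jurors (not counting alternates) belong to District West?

Removed: #4, #7, #9, #10, #11, #13, #15, #16, #17, #19, #20, #22, #23.
Seated jurors 1–6: #1, #2, #3, #5, #6, #8 (alternates #12, #14 not counted).
Of those, in District West: #6 → 1.

1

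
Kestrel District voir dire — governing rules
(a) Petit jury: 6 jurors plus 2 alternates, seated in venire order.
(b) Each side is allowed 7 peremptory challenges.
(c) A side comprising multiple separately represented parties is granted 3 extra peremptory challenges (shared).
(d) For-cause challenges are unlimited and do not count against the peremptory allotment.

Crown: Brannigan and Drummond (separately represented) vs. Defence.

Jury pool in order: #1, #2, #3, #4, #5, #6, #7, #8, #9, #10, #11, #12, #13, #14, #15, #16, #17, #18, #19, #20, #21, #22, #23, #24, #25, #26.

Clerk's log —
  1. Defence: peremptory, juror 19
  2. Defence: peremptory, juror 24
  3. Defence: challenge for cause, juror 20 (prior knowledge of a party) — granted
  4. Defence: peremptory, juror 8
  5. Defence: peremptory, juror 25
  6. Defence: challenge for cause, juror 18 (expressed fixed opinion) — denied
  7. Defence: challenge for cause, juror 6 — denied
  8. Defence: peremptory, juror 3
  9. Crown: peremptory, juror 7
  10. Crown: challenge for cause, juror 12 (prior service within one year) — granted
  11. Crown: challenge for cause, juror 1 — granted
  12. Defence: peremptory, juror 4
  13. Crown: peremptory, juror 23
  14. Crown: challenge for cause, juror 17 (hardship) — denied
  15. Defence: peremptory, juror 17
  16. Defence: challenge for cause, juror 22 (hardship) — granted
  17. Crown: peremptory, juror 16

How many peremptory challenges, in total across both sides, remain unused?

7

Crown allotment: 7 base + 3 multi-party = 10. Defence allotment: 7.
Crown peremptories used: #7, #23, #16 — 3 (for-cause on #12, #1, #17 don't count).
Defence peremptories used: #19, #24, #8, #25, #3, #4, #17 — 7 (for-cause on #20, #18, #6, #22 don't count).
Remaining: (10 − 3) + (7 − 7) = 7.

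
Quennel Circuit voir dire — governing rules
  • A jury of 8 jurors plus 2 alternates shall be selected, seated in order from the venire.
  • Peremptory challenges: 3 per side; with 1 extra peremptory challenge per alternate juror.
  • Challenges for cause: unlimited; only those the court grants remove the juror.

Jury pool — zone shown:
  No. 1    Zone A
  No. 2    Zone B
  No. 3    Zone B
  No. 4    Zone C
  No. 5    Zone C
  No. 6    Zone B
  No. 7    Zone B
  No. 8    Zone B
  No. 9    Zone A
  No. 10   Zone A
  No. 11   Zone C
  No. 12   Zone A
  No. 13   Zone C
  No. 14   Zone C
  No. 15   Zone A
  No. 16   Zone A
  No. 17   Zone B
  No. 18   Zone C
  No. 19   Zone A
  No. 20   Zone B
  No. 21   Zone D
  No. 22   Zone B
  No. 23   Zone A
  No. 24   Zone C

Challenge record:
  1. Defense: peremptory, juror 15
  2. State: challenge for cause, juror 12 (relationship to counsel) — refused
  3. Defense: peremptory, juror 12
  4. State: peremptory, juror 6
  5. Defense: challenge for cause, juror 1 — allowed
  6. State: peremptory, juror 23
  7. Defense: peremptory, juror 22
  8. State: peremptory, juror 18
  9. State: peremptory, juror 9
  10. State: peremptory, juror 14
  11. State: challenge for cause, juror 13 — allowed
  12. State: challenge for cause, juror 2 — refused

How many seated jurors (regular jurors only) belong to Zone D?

0

Removed: #1, #6, #9, #12, #13, #14, #15, #18, #22, #23.
Seated jurors 1–8: #2, #3, #4, #5, #7, #8, #10, #11 (alternates #16, #17 not counted).
None of those are in Zone D → 0.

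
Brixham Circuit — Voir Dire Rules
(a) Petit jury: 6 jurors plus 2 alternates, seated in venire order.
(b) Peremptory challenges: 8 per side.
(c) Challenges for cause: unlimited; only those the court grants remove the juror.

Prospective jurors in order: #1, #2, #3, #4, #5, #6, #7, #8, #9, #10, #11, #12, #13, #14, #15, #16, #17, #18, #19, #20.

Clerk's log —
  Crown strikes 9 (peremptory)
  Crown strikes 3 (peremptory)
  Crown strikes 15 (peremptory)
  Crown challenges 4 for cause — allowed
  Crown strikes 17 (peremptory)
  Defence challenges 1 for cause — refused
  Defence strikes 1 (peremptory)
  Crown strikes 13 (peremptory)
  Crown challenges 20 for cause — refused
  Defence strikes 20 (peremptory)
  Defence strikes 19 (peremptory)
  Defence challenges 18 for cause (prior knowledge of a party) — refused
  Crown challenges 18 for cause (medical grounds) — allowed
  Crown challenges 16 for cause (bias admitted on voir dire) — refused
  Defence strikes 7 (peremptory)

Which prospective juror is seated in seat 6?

11

Removed: #1, #3, #4, #7, #9, #13, #15, #17, #18, #19, #20. (#16 stays — for-cause denied.)
Seating in order: seats 1–6 → #2, #5, #6, #8, #10, #11; alternates → #12, #14.
So seat 6 is #11.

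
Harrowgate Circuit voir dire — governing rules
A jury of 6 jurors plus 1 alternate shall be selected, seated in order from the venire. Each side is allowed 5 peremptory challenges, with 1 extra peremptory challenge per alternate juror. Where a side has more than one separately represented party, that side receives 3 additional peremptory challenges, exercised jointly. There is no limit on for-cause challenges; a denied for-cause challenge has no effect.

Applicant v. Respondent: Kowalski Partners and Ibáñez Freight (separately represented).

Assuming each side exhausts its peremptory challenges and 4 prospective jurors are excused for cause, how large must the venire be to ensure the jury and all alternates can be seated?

Seats to fill: 6 + 1 alternates = 7.
Peremptories — Applicant: 5 + 1×1 = 6; Respondent: 5 + 1×1 + 3 = 9; total 15.
For-cause removals: 4.
Minimum venire: 7 + 15 + 4 = 26.

26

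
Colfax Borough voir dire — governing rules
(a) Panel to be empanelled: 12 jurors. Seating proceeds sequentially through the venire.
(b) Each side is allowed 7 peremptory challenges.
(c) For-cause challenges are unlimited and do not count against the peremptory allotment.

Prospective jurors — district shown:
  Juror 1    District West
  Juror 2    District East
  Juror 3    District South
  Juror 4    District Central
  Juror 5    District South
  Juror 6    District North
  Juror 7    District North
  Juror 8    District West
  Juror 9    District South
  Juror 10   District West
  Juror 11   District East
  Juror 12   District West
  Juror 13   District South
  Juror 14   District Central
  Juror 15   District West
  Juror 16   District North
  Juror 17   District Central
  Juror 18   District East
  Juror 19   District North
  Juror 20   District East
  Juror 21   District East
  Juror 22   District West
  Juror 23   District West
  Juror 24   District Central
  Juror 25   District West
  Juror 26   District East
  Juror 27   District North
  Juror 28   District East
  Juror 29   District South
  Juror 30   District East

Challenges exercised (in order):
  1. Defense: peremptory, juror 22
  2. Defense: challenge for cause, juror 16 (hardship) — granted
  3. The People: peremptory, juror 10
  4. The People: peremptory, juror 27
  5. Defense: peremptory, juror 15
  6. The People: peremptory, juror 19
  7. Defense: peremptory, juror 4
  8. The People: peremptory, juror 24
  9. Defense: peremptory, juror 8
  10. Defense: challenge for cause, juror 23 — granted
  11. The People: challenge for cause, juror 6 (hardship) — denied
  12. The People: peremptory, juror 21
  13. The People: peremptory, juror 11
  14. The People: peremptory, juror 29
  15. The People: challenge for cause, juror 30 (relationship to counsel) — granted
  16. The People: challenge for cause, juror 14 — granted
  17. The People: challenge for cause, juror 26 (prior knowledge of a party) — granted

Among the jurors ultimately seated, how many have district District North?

Removed: #4, #8, #10, #11, #14, #15, #16, #19, #21, #22, #23, #24, #26, #27, #29, #30.
Seated jurors 1–12: #1, #2, #3, #5, #6, #7, #9, #12, #13, #17, #18, #20.
Of those, in District North: #6, #7 → 2.

2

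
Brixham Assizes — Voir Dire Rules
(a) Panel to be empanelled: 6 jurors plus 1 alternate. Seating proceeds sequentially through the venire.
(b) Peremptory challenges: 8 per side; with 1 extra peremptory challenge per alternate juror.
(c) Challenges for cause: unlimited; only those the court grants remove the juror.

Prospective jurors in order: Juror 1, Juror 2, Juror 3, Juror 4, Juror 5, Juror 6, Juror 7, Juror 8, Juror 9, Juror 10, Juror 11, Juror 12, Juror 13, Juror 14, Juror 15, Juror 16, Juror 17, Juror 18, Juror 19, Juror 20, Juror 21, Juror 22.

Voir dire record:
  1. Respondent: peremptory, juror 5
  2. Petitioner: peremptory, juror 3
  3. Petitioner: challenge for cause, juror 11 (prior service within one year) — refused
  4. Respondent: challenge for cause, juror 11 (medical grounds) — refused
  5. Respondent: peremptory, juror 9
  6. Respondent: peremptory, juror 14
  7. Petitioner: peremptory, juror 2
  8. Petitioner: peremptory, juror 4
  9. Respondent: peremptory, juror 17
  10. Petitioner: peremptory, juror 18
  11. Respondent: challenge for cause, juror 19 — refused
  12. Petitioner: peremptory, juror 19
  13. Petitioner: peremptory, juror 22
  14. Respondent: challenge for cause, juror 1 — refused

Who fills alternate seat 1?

12

Removed: #2, #3, #4, #5, #9, #14, #17, #18, #19, #22. (#1, #11 stay — for-cause denied.)
Seating in order: seats 1–6 → #1, #6, #7, #8, #10, #11; alternates → #12.
So alternate 1 is #12.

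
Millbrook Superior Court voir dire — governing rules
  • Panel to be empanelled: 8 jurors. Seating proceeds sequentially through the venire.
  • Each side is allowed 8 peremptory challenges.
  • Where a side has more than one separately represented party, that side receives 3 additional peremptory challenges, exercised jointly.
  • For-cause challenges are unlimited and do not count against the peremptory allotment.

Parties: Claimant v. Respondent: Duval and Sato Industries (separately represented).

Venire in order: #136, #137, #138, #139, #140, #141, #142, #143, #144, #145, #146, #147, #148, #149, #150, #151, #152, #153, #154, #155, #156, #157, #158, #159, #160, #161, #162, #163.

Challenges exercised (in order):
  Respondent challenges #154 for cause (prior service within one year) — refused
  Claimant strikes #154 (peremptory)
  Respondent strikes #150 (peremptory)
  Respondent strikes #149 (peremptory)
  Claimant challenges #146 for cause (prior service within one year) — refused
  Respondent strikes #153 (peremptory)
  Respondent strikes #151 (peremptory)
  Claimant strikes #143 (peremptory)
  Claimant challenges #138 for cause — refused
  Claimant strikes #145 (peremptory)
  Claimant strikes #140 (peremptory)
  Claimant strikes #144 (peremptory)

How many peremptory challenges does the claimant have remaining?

Claimant allotment: 8.
Claimant peremptories used: #154, #143, #145, #140, #144 — 5 (for-cause on #146, #138 don't count).
Remaining: 8 − 5 = 3.

3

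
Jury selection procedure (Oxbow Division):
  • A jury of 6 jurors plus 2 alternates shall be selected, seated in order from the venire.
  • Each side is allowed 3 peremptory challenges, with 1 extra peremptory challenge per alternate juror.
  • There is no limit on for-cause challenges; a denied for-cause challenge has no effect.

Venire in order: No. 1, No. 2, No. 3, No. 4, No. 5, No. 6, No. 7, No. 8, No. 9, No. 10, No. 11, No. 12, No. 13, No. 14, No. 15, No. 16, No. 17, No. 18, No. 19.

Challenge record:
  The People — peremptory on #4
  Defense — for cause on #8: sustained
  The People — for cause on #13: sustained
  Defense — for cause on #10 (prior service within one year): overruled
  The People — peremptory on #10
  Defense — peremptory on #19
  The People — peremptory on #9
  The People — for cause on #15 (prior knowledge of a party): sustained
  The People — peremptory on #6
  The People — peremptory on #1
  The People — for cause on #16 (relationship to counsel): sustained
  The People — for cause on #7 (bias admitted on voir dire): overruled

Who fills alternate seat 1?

Removed: #1, #4, #6, #8, #9, #10, #13, #15, #16, #19. (#7 stays — for-cause denied.)
Filling seats in venire order through position 7: #2, #3, #5, #7, #11, #12, #14.
So alternate 1 is #14.

14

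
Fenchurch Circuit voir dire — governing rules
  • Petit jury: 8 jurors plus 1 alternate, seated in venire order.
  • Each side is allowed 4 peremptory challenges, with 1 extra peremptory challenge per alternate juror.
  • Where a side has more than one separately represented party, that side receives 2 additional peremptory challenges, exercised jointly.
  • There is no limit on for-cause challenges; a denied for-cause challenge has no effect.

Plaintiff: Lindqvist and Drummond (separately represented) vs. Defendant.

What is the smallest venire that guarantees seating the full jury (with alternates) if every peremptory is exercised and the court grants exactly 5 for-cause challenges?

Seats to fill: 8 + 1 alternates = 9.
Peremptories — Plaintiff: 4 + 1×1 + 2 = 7; Defendant: 4 + 1×1 = 5; total 12.
For-cause removals: 5.
Minimum venire: 9 + 12 + 5 = 26.

26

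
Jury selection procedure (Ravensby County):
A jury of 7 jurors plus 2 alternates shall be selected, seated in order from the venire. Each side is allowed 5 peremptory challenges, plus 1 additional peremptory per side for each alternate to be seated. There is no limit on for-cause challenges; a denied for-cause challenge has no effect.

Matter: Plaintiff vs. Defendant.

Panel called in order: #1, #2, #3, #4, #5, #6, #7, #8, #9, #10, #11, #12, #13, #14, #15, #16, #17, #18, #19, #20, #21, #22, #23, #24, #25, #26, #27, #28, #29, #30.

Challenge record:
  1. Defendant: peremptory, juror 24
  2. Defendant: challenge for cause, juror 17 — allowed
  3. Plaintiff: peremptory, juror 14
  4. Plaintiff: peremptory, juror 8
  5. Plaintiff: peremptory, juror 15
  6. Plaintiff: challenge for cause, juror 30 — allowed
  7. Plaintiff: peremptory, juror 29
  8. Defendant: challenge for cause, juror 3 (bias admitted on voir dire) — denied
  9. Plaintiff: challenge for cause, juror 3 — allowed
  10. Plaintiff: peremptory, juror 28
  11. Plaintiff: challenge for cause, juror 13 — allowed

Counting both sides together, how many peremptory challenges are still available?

Plaintiff allotment: 5 base + 1 × 2 alternates = 7. Defendant allotment: 5 base + 1 × 2 alternates = 7.
Plaintiff peremptories used: #14, #8, #15, #29, #28 — 5 (for-cause on #30, #3, #13 don't count).
Defendant peremptories used: #24 — 1 (for-cause on #17, #3 don't count).
Remaining: (7 − 5) + (7 − 1) = 8.

8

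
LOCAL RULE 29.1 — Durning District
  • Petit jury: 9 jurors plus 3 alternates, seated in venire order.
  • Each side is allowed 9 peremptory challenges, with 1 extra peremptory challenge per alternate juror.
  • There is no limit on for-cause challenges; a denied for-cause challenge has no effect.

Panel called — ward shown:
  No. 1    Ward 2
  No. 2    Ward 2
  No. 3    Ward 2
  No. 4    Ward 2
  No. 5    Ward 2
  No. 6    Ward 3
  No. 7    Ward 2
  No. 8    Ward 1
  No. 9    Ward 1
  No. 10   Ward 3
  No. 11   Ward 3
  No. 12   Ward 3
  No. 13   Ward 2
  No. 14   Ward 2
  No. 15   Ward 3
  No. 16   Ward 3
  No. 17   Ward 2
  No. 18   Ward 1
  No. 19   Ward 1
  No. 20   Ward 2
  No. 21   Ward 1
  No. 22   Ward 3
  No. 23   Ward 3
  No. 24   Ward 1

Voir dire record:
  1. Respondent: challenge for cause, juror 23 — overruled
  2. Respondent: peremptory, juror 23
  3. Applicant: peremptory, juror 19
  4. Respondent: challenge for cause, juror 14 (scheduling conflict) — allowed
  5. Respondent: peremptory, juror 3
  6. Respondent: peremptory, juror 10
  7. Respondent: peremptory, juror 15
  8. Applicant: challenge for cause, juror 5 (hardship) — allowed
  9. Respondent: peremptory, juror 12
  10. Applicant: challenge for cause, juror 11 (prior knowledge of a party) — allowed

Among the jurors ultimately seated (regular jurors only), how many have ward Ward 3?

Removed: #3, #5, #10, #11, #12, #14, #15, #19, #23.
Seated jurors 1–9: #1, #2, #4, #6, #7, #8, #9, #13, #16 (alternates #17, #18, #20 not counted).
Of those, in Ward 3: #6, #16 → 2.

2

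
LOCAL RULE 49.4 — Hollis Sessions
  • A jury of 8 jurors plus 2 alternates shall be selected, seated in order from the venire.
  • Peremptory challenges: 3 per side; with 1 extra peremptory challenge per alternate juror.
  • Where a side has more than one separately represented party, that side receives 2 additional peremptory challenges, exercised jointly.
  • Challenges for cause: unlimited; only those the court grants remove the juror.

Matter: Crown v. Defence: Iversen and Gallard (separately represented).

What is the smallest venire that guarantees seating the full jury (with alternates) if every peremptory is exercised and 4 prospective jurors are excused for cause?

26

Seats to fill: 8 + 2 alternates = 10.
Peremptories — Crown: 3 + 1×2 = 5; Defence: 3 + 1×2 + 2 = 7; total 12.
For-cause removals: 4.
Minimum venire: 10 + 12 + 4 = 26.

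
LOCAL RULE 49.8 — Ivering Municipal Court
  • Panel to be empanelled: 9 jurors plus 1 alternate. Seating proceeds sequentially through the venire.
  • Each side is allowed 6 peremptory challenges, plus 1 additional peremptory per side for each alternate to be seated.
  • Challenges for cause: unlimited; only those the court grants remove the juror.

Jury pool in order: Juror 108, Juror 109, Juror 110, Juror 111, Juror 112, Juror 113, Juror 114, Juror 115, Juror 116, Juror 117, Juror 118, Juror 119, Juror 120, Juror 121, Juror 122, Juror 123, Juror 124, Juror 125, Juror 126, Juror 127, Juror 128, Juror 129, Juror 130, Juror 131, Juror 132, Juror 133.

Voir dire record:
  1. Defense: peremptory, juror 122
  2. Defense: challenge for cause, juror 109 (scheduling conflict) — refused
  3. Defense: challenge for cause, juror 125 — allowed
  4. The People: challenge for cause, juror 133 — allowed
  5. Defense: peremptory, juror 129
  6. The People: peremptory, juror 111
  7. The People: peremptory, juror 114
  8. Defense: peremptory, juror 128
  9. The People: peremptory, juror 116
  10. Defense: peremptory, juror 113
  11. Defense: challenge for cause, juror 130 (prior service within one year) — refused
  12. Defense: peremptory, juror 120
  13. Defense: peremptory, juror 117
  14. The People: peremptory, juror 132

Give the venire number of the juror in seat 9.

123

Removed: #111, #113, #114, #116, #117, #120, #122, #125, #128, #129, #132, #133. (#109, #130 stay — for-cause denied.)
Seating in order: seats 1–9 → #108, #109, #110, #112, #115, #118, #119, #121, #123; alternates → #124.
So seat 9 is #123.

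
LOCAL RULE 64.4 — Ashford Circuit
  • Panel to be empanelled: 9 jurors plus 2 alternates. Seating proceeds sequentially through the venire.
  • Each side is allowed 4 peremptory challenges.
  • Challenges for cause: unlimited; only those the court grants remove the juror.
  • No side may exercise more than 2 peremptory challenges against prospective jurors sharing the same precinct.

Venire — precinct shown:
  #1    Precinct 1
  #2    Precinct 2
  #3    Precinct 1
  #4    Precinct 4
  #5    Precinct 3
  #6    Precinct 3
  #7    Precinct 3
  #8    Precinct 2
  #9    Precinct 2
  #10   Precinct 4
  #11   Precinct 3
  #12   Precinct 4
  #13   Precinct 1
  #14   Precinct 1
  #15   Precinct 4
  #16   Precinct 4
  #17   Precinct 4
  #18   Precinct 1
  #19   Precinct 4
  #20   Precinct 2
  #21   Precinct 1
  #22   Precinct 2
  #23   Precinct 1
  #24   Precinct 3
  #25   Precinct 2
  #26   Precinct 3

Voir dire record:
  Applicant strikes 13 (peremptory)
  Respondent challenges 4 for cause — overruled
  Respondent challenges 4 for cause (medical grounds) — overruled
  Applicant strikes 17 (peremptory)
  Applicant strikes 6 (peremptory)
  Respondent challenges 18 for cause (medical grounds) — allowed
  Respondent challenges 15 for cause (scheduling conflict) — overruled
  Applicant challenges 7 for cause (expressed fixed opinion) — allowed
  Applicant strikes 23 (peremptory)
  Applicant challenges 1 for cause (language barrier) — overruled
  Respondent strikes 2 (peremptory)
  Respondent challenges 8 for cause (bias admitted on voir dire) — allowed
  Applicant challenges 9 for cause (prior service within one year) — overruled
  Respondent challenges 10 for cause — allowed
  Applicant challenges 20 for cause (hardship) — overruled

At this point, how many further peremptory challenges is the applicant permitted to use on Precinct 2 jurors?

0

Applicant peremptories so far: #13, #17, #6, #23 — 4 of 4 used, 0 left overall.
Against Precinct 2: none yet — per-precinct cap 2 leaves 2.
Binding limit: min(0, 2) = 0.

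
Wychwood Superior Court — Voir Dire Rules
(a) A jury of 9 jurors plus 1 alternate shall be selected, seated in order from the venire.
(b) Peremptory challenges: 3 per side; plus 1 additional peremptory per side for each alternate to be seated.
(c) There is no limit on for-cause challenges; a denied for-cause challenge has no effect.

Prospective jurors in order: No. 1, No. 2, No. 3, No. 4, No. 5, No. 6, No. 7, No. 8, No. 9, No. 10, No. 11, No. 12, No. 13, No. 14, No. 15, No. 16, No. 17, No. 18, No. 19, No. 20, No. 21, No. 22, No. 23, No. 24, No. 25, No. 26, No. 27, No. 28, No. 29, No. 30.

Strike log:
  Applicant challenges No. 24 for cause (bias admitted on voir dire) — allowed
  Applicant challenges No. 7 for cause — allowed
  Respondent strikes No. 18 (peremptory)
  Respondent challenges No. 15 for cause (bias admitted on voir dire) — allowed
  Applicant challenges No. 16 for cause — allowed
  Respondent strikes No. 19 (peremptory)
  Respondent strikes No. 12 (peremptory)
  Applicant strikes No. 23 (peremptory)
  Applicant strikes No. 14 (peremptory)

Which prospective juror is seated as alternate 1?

Removed: #7, #12, #14, #15, #16, #18, #19, #23, #24.
Seating in order: seats 1–9 → #1, #2, #3, #4, #5, #6, #8, #9, #10; alternates → #11.
So alternate 1 is #11.

11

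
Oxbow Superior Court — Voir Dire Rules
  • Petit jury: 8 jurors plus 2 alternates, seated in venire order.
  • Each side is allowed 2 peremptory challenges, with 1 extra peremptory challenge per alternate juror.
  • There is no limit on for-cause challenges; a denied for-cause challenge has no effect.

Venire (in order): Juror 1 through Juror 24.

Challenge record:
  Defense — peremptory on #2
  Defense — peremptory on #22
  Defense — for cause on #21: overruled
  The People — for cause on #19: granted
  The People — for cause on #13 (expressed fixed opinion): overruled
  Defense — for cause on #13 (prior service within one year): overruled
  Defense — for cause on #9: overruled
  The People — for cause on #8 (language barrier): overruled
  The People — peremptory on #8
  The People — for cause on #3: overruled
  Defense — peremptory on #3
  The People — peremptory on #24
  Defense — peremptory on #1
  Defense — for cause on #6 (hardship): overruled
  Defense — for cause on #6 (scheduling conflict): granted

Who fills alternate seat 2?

Removed: #1, #2, #3, #6, #8, #19, #22, #24. (#9, #13, #21 stay — for-cause denied.)
Seating in order: seats 1–8 → #4, #5, #7, #9, #10, #11, #12, #13; alternates → #14, #15.
So alternate 2 is #15.

15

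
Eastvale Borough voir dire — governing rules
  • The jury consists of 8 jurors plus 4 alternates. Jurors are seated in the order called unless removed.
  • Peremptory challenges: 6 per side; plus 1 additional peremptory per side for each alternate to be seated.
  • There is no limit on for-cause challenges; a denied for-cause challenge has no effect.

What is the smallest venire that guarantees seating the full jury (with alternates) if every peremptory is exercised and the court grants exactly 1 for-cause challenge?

33

Seats to fill: 8 + 4 alternates = 12.
Peremptories: 6 + 1×4 = 10 per side × 2 sides = 20.
For-cause removals: 1.
Minimum venire: 12 + 20 + 1 = 33.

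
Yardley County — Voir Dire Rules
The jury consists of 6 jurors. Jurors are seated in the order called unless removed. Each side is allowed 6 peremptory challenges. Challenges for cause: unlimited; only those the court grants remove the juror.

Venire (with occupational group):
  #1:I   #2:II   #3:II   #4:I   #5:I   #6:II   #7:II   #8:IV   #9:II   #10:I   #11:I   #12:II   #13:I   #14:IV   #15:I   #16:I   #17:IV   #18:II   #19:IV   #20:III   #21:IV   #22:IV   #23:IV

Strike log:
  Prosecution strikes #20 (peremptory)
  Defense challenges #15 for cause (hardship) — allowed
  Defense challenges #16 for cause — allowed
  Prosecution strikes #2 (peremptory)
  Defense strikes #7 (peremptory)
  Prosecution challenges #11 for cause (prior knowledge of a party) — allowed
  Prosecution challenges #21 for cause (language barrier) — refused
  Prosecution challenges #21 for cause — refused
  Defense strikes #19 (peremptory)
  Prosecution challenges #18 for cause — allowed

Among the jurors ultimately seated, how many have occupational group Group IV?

1

Removed: #2, #7, #11, #15, #16, #18, #19, #20.
Seated jurors 1–6: #1, #3, #4, #5, #6, #8.
Of those, in Group IV: #8 → 1.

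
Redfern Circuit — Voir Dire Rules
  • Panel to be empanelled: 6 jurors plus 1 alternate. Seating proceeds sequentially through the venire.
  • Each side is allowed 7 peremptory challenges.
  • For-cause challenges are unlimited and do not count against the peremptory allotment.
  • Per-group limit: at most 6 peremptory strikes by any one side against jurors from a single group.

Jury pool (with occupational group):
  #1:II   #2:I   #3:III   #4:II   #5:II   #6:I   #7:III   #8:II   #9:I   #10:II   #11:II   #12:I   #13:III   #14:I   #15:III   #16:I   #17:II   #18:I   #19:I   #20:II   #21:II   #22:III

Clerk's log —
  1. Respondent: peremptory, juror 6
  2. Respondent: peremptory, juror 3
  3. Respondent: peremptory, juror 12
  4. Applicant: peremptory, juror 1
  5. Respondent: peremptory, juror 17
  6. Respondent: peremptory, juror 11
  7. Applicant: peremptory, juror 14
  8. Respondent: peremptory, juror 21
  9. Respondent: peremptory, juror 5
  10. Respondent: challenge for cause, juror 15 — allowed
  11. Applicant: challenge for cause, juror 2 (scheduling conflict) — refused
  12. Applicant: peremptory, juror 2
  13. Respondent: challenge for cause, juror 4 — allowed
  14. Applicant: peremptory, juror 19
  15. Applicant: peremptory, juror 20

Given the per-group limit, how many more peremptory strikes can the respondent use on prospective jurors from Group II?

Respondent peremptories so far: #6, #3, #12, #17, #11, #21, #5 — 7 of 7 used, 0 left overall.
Against Group II: #17, #11, #21, #5 — 4 used; per-group cap 6 leaves 2.
Binding limit: min(0, 2) = 0.

0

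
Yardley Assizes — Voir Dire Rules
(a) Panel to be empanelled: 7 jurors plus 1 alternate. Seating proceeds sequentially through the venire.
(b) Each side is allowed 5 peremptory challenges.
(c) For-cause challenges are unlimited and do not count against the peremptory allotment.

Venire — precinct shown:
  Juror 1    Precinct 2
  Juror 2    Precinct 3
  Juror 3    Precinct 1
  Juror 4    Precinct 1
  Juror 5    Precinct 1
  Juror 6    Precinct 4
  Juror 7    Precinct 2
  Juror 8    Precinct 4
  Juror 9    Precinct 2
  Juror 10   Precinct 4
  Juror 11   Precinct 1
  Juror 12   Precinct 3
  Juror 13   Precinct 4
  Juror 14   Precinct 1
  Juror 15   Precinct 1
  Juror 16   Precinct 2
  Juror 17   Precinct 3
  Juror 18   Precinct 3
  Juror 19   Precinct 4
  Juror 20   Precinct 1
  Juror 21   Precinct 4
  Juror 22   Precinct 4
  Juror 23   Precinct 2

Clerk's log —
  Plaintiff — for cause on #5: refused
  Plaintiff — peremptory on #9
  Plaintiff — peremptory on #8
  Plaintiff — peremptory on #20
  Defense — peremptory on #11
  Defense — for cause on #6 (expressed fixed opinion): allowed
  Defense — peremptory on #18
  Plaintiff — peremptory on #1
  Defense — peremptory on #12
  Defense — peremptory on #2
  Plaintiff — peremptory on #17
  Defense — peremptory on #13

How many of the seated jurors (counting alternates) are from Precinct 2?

Removed: #1, #2, #6, #8, #9, #11, #12, #13, #17, #18, #20.
Seated (8 incl. alternates): #3, #4, #5, #7, #10, #14, #15, #16.
Of those, in Precinct 2: #7, #16 → 2.

2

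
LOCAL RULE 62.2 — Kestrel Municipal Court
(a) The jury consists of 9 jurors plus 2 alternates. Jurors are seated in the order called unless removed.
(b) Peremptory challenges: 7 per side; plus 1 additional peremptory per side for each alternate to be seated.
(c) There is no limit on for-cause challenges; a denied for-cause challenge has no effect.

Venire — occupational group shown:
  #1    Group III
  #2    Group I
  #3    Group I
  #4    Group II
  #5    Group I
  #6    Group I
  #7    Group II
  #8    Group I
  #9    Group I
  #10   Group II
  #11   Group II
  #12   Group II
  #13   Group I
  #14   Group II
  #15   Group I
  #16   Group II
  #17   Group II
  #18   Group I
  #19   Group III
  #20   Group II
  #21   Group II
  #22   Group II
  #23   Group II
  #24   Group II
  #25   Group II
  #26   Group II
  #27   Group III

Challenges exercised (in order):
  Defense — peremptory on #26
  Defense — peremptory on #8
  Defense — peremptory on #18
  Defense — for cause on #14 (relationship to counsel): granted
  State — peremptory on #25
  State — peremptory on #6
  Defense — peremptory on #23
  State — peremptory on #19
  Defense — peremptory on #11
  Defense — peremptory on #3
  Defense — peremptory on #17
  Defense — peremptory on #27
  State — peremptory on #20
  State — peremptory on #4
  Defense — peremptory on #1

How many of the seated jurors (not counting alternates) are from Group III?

0

Removed: #1, #3, #4, #6, #8, #11, #14, #17, #18, #19, #20, #23, #25, #26, #27.
Seated jurors 1–9: #2, #5, #7, #9, #10, #12, #13, #15, #16 (alternates #21, #22 not counted).
None of those are in Group III → 0.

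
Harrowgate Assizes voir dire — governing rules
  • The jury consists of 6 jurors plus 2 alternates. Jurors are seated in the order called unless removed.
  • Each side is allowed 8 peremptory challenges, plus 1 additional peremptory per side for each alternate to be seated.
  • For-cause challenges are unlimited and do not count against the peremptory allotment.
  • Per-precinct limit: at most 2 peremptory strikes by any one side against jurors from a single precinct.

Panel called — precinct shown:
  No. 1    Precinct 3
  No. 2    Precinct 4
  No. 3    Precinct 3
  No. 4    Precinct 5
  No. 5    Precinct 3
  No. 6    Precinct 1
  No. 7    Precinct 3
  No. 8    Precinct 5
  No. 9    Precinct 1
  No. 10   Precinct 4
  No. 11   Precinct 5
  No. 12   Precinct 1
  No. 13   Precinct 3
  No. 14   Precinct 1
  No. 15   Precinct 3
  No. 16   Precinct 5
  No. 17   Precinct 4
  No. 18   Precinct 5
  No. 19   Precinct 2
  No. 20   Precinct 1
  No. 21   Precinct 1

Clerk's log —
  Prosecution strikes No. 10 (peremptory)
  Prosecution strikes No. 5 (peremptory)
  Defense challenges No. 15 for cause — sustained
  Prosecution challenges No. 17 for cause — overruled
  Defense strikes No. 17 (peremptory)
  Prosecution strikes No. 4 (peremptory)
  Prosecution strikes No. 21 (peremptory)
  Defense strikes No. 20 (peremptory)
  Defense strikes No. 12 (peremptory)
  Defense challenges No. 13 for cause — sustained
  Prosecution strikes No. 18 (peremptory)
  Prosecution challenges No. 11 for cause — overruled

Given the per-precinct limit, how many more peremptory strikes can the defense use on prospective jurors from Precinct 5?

2

Defense peremptories so far: #17, #20, #12 — 3 of 10 used, 7 left overall.
Against Precinct 5: none yet — per-precinct cap 2 leaves 2.
Binding limit: min(7, 2) = 2.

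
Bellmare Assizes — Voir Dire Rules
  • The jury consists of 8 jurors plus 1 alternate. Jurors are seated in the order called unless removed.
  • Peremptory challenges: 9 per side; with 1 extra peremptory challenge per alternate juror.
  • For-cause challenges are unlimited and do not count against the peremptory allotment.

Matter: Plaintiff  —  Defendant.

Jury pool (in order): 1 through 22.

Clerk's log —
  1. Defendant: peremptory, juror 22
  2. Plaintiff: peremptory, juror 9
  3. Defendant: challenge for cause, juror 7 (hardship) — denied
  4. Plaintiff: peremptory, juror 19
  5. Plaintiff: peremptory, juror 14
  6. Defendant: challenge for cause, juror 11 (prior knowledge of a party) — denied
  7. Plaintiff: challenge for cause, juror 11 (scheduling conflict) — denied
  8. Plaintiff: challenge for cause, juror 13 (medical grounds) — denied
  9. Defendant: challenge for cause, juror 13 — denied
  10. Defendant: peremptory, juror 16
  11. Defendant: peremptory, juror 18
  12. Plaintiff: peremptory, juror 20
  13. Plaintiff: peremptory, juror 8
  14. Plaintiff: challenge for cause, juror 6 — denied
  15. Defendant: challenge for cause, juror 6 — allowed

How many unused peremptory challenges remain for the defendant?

7

Defendant allotment: 9 base + 1 × 1 alternate = 10.
Defendant peremptories used: #22, #16, #18 — 3 (for-cause on #7, #11, #13, #6 don't count).
Remaining: 10 − 3 = 7.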